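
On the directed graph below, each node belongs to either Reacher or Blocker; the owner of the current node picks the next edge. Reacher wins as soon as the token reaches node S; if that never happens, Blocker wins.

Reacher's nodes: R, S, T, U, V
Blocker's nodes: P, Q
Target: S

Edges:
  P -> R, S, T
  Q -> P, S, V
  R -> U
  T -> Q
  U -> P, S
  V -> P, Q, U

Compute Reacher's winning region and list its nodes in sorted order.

R, S, U, V

A0 = {S}
A1: add {U} — U (Reacher) has U→S.
A2: add {R, V} — R (Reacher) has R→U; V (Reacher) has V→U.
A3 = A2; e.g. P (Blocker) can still go to T. Fixed point.
Reacher's winning region = {R, S, U, V}.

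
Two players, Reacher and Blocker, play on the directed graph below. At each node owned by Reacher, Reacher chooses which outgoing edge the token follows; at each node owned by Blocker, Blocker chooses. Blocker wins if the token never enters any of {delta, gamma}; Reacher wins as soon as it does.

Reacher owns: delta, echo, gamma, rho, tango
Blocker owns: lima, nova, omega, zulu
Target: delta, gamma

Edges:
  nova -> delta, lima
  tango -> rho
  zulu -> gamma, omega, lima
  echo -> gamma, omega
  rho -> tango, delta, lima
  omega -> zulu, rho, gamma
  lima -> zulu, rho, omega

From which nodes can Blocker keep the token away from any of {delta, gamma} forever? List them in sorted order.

lima, nova, omega, zulu

A0 = {delta, gamma}
A1: add {echo, rho} — echo (Reacher) has echo→gamma; rho (Reacher) has rho→delta.
A2: add {tango} — tango (Reacher) has tango→rho.
A3 = A2; e.g. nova (Blocker) can still go to lima. Fixed point.
Reacher's attractor = {delta, echo, gamma, rho, tango}; Blocker avoids the target exactly from the complement.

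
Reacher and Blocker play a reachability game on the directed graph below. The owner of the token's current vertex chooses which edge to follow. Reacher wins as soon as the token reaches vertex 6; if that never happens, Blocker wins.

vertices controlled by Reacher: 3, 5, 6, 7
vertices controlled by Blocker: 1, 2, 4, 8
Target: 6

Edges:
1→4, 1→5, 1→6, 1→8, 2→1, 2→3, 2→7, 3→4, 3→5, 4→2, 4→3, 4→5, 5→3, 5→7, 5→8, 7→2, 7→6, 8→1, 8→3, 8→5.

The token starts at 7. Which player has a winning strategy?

Reacher

A0 = {6}
A1: add {7} — 7 (Reacher) has 7→6.
7 ∈ A1, so Reacher can force the target.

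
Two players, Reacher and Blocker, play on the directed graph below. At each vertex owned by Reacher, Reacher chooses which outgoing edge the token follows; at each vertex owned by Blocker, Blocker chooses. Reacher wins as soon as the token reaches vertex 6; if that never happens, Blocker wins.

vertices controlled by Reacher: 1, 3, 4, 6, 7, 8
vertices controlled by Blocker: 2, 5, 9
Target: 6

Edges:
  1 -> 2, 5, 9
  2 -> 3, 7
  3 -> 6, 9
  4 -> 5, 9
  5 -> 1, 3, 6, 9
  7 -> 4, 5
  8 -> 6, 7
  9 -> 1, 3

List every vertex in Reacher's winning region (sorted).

3, 6, 8

A0 = {6}
A1: add {3, 8} — 3 (Reacher) has 3→6; 8 (Reacher) has 8→6.
A2 = A1; e.g. 1 (Reacher) has no edge into A1. Fixed point.
Reacher's winning region = {3, 6, 8}.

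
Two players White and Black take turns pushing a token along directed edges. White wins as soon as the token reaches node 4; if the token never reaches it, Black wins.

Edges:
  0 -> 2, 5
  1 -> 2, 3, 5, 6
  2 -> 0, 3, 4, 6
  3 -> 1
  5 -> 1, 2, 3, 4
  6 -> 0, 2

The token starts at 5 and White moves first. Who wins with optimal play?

White

Track states (vertex, player-to-move).
A0 = {(4,White), (4,Black)}
A1: add {(2,White), (5,White)}.
(5,White) ∈ A1 ⇒ White forces the target.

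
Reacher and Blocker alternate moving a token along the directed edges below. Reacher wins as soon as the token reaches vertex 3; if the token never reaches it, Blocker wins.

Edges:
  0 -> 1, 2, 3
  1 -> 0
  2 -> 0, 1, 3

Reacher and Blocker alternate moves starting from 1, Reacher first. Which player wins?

Track states (vertex, player-to-move).
A0 = {(3,Reacher), (3,Blocker)}
A1: add {(0,Reacher), (2,Reacher)}.
A2: add {(1,Blocker)}.
A3 = A2; e.g. (0,Blocker) stays out. (1,Reacher) never enters ⇒ Blocker avoids the target.

Blocker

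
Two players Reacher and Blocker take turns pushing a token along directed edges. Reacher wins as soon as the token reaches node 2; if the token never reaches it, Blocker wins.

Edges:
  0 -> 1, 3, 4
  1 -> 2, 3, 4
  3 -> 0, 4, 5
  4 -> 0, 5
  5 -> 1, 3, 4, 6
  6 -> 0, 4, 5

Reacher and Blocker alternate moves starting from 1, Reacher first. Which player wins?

Reacher

Track states (vertex, player-to-move).
A0 = {(2,Reacher), (2,Blocker)}
A1: add {(1,Reacher)}.
(1,Reacher) ∈ A1 ⇒ Reacher forces the target.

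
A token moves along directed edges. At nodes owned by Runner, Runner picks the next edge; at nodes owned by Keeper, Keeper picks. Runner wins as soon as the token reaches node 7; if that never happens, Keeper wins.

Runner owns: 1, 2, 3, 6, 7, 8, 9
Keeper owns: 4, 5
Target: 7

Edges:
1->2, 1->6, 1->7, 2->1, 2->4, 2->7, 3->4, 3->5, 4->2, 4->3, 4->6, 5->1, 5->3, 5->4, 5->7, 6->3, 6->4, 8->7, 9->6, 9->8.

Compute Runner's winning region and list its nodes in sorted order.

A0 = {7}
A1: add {1, 2, 8} — 1 (Runner) has 1→7; 2 (Runner) has 2→7; 8 (Runner) has 8→7.
A2: add {9} — 9 (Runner) has 9→8.
A3 = A2; e.g. 3 (Runner) has no edge into A2. Fixed point.
Runner's winning region = {1, 2, 7, 8, 9}.

1, 2, 7, 8, 9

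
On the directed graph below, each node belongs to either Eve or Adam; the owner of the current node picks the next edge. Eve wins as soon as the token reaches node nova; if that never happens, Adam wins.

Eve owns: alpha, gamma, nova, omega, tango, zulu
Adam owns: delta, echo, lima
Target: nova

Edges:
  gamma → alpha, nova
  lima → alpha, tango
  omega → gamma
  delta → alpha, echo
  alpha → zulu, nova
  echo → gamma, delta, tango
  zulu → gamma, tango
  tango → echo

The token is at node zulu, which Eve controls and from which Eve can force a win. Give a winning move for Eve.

gamma

A0 = {nova}
A1: add {alpha, gamma} — gamma (Eve) has gamma→nova; alpha (Eve) has alpha→nova.
A2: add {omega, zulu} — omega (Eve) has omega→gamma; zulu (Eve) has zulu→gamma.
A3 = A2; e.g. lima (Adam) can still go to tango. Fixed point.
From zulu, successor gamma is in the attractor (rank 1); the other successor tango is not.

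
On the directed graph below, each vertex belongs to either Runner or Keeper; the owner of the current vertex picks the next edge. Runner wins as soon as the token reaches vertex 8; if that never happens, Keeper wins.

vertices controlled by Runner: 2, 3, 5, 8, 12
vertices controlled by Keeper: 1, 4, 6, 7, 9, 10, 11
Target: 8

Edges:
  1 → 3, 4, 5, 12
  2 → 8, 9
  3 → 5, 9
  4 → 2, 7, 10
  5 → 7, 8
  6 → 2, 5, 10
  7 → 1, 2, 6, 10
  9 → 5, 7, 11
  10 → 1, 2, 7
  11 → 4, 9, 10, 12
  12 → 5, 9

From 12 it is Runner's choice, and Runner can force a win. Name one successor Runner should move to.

5

A0 = {8}
A1: add {2, 5} — 2 (Runner) has 2→8; 5 (Runner) has 5→8.
A2: add {3, 12} — 3 (Runner) has 3→5; 12 (Runner) has 12→5.
A3 = A2; e.g. 1 (Keeper) can still go to 4. Fixed point.
From 12, successor 5 is in the attractor (rank 1); the other successor 9 is not.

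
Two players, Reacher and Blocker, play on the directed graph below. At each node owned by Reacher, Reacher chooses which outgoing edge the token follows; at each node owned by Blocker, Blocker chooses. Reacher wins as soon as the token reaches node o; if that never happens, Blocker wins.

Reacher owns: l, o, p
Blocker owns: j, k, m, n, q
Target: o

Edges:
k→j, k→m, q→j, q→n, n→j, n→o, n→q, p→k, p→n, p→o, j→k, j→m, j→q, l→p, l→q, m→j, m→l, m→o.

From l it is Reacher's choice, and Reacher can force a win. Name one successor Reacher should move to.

p

A0 = {o}
A1: add {p} — p (Reacher) has p→o.
A2: add {l} — l (Reacher) has l→p.
A3 = A2; e.g. j (Blocker) can still go to k. Fixed point.
From l, successor p is in the attractor (rank 1); the other successor q is not.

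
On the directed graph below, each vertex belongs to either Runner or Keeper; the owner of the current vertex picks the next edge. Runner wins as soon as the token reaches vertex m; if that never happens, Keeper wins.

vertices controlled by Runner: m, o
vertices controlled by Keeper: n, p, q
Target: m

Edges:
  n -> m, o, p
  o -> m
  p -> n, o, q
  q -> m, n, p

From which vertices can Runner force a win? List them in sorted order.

m, o

A0 = {m}
A1: add {o} — o (Runner) has o→m.
A2 = A1; e.g. n (Keeper) can still go to p. Fixed point.
Runner's winning region = {m, o}.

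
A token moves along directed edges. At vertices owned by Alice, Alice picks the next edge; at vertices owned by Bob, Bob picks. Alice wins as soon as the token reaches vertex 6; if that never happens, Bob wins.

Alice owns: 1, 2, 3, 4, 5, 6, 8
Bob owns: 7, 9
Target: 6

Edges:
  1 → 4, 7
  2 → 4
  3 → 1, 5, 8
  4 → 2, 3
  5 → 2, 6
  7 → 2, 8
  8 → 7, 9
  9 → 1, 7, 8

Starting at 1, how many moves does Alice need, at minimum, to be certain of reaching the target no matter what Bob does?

4

A0 = {6}
A1: add {5} — 5 (Alice) has 5→6.
A2: add {3} — 3 (Alice) has 3→5.
A3: add {4} — 4 (Alice) has 4→3.
A4: add {1, 2} — 1 (Alice) has 1→4; 2 (Alice) has 2→4.
A5 = A4; e.g. 7 (Bob) can still go to 8. Fixed point.
1 enters the attractor at level 4, so Alice can force the target in 4 moves from there.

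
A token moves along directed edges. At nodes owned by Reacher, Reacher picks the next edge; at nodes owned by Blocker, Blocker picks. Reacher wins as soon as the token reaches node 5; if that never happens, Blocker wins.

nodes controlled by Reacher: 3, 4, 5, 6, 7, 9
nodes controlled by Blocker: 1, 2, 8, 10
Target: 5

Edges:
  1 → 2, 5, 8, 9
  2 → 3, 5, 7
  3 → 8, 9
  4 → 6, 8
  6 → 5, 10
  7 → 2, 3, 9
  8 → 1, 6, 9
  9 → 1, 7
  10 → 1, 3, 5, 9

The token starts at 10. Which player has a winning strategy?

Blocker

A0 = {5}
A1: add {6} — 6 (Reacher) has 6→5.
A2: add {4} — 4 (Reacher) has 4→6.
A3 = A2; e.g. 1 (Blocker) can still go to 2. Fixed point.
10 never enters the attractor, so Blocker can avoid the target forever.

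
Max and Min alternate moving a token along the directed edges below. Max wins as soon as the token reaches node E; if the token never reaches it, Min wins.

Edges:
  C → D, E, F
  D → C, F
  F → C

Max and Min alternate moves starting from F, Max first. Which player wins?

Track states (vertex, player-to-move).
A0 = {(E,Max), (E,Min)}
A1: add {(C,Max)}.
A2: add {(F,Min)}.
A3: add {(D,Max)}.
A4 = A3; e.g. (C,Min) stays out. (F,Max) never enters ⇒ Min avoids the target.

Min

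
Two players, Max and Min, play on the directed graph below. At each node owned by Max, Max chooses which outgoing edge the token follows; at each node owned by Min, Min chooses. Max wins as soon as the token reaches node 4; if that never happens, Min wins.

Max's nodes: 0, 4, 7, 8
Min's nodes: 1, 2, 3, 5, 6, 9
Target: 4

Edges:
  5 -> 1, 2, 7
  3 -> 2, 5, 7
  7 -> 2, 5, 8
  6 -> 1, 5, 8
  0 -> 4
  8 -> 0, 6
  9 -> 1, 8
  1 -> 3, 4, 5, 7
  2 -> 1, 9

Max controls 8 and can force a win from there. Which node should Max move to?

0

A0 = {4}
A1: add {0} — 0 (Max) has 0→4.
A2: add {8} — 8 (Max) has 8→0.
A3: add {7} — 7 (Max) has 7→8.
A4 = A3; e.g. 1 (Min) can still go to 3. Fixed point.
From 8, successor 0 is in the attractor (rank 1); the other successor 6 is not.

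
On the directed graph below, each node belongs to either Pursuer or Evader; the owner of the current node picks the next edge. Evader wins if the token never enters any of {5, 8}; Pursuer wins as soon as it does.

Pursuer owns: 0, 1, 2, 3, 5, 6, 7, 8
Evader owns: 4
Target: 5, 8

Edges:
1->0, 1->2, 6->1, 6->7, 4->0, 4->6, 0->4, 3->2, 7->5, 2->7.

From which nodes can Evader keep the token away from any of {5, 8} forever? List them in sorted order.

A0 = {5, 8}
A1: add {7} — 7 (Pursuer) has 7→5.
A2: add {2, 6} — 2 (Pursuer) has 2→7; 6 (Pursuer) has 6→7.
A3: add {1, 3} — 1 (Pursuer) has 1→2; 3 (Pursuer) has 3→2.
A4 = A3; e.g. 0 (Pursuer) has no edge into A3. Fixed point.
Pursuer's attractor = {1, 2, 3, 5, 6, 7, 8}; Evader avoids the target exactly from the complement.

0, 4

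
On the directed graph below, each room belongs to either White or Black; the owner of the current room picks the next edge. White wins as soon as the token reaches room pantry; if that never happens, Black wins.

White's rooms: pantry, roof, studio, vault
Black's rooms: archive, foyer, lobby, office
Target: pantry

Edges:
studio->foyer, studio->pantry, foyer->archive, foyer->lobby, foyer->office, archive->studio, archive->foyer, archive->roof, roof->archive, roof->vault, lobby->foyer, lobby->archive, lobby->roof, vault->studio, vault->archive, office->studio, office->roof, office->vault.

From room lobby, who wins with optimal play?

A0 = {pantry}
A1: add {studio} — studio (White) has studio→pantry.
A2: add {vault} — vault (White) has vault→studio.
A3: add {roof} — roof (White) has roof→vault.
A4: add {office} — office (Black): all of {studio, roof, vault} already in.
A5 = A4; e.g. foyer (Black) can still go to archive. Fixed point.
lobby never enters the attractor, so Black can avoid the target forever.

Black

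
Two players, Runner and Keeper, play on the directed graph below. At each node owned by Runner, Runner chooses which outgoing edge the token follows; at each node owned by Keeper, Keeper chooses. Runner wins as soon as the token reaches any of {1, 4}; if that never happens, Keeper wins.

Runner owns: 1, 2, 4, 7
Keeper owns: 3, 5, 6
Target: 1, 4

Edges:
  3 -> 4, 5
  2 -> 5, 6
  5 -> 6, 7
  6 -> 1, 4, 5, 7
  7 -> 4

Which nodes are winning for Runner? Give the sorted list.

1, 4, 7

A0 = {1, 4}
A1: add {7} — 7 (Runner) has 7→4.
A2 = A1; e.g. 2 (Runner) has no edge into A1. Fixed point.
Runner's winning region = {1, 4, 7}.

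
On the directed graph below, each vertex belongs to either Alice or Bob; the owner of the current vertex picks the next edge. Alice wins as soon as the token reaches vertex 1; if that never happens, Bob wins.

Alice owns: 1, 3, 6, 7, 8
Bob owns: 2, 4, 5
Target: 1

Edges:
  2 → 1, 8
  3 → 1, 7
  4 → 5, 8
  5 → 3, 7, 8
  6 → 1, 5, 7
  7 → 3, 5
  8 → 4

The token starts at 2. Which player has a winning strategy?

Bob

A0 = {1}
A1: add {3, 6} — 3 (Alice) has 3→1; 6 (Alice) has 6→1.
A2: add {7} — 7 (Alice) has 7→3.
A3 = A2; e.g. 2 (Bob) can still go to 8. Fixed point.
2 never enters the attractor, so Bob can avoid the target forever.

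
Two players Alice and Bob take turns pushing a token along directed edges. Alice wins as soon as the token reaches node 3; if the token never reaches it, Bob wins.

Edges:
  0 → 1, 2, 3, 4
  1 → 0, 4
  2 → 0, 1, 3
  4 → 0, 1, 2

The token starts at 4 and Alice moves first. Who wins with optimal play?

Track states (vertex, player-to-move).
A0 = {(3,Alice), (3,Bob)}
A1: add {(0,Alice), (2,Alice)}.
A2 = A1; e.g. (0,Bob) stays out. (4,Alice) never enters ⇒ Bob avoids the target.

Bob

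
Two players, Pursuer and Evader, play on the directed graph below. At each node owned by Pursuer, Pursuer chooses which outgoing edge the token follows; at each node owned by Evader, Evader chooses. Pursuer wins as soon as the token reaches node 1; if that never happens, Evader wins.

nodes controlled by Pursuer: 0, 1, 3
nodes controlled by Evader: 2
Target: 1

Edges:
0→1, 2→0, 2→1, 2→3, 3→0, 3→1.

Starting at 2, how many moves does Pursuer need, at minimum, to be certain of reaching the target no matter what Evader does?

2

A0 = {1}
A1: add {0, 3} — 0 (Pursuer) has 0→1; 3 (Pursuer) has 3→1.
A2: add {2} — 2 (Evader): all of {0, 1, 3} already in.
A2 = all vertices. Fixed point.
2 enters the attractor at level 2, so Pursuer can force the target in 2 moves from there.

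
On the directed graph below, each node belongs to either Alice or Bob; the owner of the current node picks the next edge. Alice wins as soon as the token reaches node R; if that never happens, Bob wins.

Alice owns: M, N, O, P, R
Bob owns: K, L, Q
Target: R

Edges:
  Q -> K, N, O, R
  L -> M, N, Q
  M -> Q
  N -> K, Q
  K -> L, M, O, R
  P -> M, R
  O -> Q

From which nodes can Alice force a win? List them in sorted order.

A0 = {R}
A1: add {P} — P (Alice) has P→R.
A2 = A1; e.g. K (Bob) can still go to L. Fixed point.
Alice's winning region = {P, R}.

P, R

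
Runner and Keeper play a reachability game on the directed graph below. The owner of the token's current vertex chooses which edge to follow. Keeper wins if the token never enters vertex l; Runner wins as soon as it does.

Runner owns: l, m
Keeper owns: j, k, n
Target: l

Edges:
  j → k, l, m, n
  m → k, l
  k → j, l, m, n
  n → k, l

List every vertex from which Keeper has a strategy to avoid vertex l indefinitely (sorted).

A0 = {l}
A1: add {m} — m (Runner) has m→l.
A2 = A1; e.g. j (Keeper) can still go to k. Fixed point.
Runner's attractor = {l, m}; Keeper avoids the target exactly from the complement.

j, k, n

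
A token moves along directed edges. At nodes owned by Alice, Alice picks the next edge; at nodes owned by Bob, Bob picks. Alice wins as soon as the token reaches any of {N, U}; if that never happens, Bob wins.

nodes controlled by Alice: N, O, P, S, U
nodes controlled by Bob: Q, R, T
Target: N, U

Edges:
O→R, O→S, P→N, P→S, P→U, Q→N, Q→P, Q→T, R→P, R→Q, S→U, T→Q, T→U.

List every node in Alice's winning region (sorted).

A0 = {N, U}
A1: add {P, S} — P (Alice) has P→N; S (Alice) has S→U.
A2: add {O} — O (Alice) has O→S.
A3 = A2; e.g. Q (Bob) can still go to T. Fixed point.
Alice's winning region = {N, O, P, S, U}.

N, O, P, S, U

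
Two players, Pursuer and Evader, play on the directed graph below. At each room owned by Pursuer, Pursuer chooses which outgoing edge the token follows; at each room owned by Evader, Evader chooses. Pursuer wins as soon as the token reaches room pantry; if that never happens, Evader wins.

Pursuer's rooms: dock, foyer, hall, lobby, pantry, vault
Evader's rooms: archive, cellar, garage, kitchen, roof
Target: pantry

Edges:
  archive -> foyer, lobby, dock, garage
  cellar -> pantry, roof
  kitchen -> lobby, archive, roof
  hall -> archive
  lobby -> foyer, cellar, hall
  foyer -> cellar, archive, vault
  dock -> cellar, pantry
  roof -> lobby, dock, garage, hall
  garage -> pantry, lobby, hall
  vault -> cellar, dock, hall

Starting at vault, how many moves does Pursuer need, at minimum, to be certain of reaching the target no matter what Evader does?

A0 = {pantry}
A1: add {dock} — dock (Pursuer) has dock→pantry.
A2: add {vault} — vault (Pursuer) has vault→dock.
vault enters the attractor at level 2, so Pursuer can force the target in 2 moves from there.

2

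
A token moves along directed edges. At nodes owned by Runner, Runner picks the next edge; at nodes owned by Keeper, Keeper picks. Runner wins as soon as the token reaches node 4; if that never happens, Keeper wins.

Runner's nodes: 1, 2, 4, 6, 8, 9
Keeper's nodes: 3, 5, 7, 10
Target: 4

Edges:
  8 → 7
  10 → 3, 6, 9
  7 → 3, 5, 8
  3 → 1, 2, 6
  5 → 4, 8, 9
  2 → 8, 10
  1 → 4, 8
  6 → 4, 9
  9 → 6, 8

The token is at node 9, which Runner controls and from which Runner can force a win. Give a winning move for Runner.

A0 = {4}
A1: add {1, 6} — 1 (Runner) has 1→4; 6 (Runner) has 6→4.
A2: add {9} — 9 (Runner) has 9→6.
A3 = A2; e.g. 2 (Runner) has no edge into A2. Fixed point.
From 9, successor 6 is in the attractor (rank 1); the other successor 8 is not.

6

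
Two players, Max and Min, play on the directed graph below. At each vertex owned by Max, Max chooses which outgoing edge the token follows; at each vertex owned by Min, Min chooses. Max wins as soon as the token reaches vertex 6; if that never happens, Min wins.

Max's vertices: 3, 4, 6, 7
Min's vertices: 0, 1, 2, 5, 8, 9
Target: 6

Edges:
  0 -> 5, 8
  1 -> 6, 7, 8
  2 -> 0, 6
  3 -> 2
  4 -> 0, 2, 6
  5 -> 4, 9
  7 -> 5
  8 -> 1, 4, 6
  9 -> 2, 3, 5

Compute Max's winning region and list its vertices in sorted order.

A0 = {6}
A1: add {4} — 4 (Max) has 4→6.
A2 = A1; e.g. 0 (Min) can still go to 5. Fixed point.
Max's winning region = {4, 6}.

4, 6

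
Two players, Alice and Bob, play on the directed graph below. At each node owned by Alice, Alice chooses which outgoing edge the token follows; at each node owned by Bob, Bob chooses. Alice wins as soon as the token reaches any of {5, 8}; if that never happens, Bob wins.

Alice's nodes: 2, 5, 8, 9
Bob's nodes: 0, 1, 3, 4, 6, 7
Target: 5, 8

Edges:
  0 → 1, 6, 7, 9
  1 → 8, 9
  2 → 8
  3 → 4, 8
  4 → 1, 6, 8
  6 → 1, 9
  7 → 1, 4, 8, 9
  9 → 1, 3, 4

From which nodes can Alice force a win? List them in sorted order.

A0 = {5, 8}
A1: add {2} — 2 (Alice) has 2→8.
A2 = A1; e.g. 0 (Bob) can still go to 1. Fixed point.
Alice's winning region = {2, 5, 8}.

2, 5, 8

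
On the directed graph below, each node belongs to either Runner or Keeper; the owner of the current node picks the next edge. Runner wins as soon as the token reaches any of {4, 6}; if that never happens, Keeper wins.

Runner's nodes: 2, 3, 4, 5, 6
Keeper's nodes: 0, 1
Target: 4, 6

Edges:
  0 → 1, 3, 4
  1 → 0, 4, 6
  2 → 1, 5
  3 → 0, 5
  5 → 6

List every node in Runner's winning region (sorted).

A0 = {4, 6}
A1: add {5} — 5 (Runner) has 5→6.
A2: add {2, 3} — 2 (Runner) has 2→5; 3 (Runner) has 3→5.
A3 = A2; e.g. 0 (Keeper) can still go to 1. Fixed point.
Runner's winning region = {2, 3, 4, 5, 6}.

2, 3, 4, 5, 6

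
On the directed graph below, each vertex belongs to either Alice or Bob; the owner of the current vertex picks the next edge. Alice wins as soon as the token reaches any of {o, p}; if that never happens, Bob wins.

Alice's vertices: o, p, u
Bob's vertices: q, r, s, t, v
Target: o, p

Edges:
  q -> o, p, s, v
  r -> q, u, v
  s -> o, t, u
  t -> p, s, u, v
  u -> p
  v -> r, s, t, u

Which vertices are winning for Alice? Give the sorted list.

o, p, u

A0 = {o, p}
A1: add {u} — u (Alice) has u→p.
A2 = A1; e.g. q (Bob) can still go to s. Fixed point.
Alice's winning region = {o, p, u}.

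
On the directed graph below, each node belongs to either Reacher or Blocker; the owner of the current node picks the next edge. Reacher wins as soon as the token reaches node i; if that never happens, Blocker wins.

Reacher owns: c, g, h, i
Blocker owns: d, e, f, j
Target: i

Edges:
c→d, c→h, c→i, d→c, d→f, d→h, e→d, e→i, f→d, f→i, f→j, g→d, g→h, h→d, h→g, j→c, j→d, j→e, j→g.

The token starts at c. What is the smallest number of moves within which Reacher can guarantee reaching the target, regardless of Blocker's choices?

A0 = {i}
A1: add {c} — c (Reacher) has c→i.
A2 = A1; e.g. d (Blocker) can still go to f. Fixed point.
c enters the attractor at level 1, so Reacher can force the target in 1 move from there.

1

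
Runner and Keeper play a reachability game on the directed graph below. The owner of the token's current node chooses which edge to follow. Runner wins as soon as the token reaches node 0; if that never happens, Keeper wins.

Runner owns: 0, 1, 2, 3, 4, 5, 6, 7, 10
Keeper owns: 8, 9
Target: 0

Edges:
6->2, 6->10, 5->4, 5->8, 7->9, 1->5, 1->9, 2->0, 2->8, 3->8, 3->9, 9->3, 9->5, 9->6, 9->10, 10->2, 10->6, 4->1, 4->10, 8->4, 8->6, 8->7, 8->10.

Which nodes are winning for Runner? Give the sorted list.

A0 = {0}
A1: add {2} — 2 (Runner) has 2→0.
A2: add {6, 10} — 6 (Runner) has 6→2; 10 (Runner) has 10→2.
A3: add {4} — 4 (Runner) has 4→10.
A4: add {5} — 5 (Runner) has 5→4.
A5: add {1} — 1 (Runner) has 1→5.
A6 = A5; e.g. 3 (Runner) has no edge into A5. Fixed point.
Runner's winning region = {0, 1, 2, 4, 5, 6, 10}.

0, 1, 2, 4, 5, 6, 10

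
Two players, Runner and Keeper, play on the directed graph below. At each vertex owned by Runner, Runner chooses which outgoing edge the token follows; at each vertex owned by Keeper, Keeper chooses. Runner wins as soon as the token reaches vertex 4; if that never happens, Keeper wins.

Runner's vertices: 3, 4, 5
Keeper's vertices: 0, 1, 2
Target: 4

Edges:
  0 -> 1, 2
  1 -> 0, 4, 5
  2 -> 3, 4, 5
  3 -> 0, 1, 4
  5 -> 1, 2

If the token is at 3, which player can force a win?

A0 = {4}
A1: add {3} — 3 (Runner) has 3→4.
A2 = A1; e.g. 0 (Keeper) can still go to 1. Fixed point.
3 ∈ A1, so Runner can force the target.

Runner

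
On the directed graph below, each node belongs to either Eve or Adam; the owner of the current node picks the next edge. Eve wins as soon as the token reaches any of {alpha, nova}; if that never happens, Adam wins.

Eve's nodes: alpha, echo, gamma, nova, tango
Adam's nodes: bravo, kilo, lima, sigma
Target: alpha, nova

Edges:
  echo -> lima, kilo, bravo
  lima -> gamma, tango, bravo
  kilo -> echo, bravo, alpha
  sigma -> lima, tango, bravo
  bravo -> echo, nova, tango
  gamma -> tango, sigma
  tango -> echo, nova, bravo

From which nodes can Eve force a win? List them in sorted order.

A0 = {alpha, nova}
A1: add {tango} — tango (Eve) has tango→nova.
A2: add {gamma} — gamma (Eve) has gamma→tango.
A3 = A2; e.g. echo (Eve) has no edge into A2. Fixed point.
Eve's winning region = {alpha, gamma, nova, tango}.

alpha, gamma, nova, tango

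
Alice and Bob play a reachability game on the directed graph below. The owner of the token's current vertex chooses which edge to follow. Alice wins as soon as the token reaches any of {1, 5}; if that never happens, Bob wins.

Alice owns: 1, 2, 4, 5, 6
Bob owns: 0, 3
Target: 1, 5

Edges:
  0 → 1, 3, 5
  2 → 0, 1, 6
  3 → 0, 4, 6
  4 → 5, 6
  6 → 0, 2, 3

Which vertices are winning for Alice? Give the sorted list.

A0 = {1, 5}
A1: add {2, 4} — 2 (Alice) has 2→1; 4 (Alice) has 4→5.
A2: add {6} — 6 (Alice) has 6→2.
A3 = A2; e.g. 0 (Bob) can still go to 3. Fixed point.
Alice's winning region = {1, 2, 4, 5, 6}.

1, 2, 4, 5, 6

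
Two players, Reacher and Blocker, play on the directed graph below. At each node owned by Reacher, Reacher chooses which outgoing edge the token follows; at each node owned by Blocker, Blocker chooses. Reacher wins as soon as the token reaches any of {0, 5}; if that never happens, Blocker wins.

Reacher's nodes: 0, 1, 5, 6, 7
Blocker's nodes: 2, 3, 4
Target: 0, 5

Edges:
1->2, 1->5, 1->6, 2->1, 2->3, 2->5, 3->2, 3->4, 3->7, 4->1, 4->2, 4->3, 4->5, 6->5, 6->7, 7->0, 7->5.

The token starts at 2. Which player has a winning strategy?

A0 = {0, 5}
A1: add {1, 6, 7} — 1 (Reacher) has 1→5; 6 (Reacher) has 6→5; 7 (Reacher) has 7→0.
A2 = A1; e.g. 2 (Blocker) can still go to 3. Fixed point.
2 never enters the attractor, so Blocker can avoid the target forever.

Blocker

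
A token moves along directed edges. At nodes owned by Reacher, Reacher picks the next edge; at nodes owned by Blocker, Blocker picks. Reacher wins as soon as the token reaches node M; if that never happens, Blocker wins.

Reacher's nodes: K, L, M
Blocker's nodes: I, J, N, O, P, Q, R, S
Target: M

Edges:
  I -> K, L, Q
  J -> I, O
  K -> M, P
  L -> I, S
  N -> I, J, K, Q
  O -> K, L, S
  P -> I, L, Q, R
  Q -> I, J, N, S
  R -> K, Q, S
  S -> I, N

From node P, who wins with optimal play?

A0 = {M}
A1: add {K} — K (Reacher) has K→M.
A2 = A1; e.g. I (Blocker) can still go to L. Fixed point.
P never enters the attractor, so Blocker can avoid the target forever.

Blocker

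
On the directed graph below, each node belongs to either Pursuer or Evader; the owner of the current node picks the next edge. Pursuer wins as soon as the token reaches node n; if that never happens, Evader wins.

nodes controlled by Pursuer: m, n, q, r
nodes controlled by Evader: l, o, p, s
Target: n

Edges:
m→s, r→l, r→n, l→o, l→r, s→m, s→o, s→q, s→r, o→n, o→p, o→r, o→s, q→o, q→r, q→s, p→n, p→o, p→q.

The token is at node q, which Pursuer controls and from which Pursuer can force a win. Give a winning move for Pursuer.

A0 = {n}
A1: add {r} — r (Pursuer) has r→n.
A2: add {q} — q (Pursuer) has q→r.
A3 = A2; e.g. l (Evader) can still go to o. Fixed point.
From q, successor r is in the attractor (rank 1); the other successors o, s are not.

r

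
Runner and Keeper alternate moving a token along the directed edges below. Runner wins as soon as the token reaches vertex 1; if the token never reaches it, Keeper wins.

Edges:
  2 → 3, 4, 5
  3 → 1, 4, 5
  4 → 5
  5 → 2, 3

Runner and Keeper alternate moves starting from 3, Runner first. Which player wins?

Runner

Track states (vertex, player-to-move).
A0 = {(1,Runner), (1,Keeper)}
A1: add {(3,Runner)}.
(3,Runner) ∈ A1 ⇒ Runner forces the target.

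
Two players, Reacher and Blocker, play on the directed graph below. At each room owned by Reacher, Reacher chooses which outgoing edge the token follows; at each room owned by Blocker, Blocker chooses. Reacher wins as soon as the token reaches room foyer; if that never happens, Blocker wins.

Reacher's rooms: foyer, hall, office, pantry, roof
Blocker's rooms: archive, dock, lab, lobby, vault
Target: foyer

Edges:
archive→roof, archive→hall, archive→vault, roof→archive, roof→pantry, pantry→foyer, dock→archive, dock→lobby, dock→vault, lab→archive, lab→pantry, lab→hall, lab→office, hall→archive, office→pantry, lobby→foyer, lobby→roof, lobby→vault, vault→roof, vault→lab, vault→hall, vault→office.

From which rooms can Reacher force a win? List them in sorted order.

foyer, office, pantry, roof

A0 = {foyer}
A1: add {pantry} — pantry (Reacher) has pantry→foyer.
A2: add {office, roof} — roof (Reacher) has roof→pantry; office (Reacher) has office→pantry.
A3 = A2; e.g. archive (Blocker) can still go to hall. Fixed point.
Reacher's winning region = {foyer, office, pantry, roof}.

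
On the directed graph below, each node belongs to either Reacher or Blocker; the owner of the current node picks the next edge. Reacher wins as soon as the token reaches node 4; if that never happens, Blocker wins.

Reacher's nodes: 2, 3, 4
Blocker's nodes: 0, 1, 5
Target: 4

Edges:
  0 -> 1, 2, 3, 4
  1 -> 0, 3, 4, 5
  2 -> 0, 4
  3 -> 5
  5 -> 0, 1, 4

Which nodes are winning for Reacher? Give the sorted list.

A0 = {4}
A1: add {2} — 2 (Reacher) has 2→4.
A2 = A1; e.g. 0 (Blocker) can still go to 1. Fixed point.
Reacher's winning region = {2, 4}.

2, 4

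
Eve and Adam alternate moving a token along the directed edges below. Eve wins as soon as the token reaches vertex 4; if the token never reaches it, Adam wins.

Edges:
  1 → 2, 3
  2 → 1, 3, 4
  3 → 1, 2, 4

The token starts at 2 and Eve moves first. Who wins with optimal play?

Eve

Track states (vertex, player-to-move).
A0 = {(4,Eve), (4,Adam)}
A1: add {(2,Eve), (3,Eve)}.
(2,Eve) ∈ A1 ⇒ Eve forces the target.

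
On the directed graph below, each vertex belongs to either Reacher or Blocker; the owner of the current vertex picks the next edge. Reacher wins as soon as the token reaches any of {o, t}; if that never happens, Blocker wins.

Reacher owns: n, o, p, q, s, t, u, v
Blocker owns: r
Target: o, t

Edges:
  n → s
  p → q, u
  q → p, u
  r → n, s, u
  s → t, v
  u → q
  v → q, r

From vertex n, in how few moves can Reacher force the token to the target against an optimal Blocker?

2

A0 = {o, t}
A1: add {s} — s (Reacher) has s→t.
A2: add {n} — n (Reacher) has n→s.
A3 = A2; e.g. p (Reacher) has no edge into A2. Fixed point.
n enters the attractor at level 2, so Reacher can force the target in 2 moves from there.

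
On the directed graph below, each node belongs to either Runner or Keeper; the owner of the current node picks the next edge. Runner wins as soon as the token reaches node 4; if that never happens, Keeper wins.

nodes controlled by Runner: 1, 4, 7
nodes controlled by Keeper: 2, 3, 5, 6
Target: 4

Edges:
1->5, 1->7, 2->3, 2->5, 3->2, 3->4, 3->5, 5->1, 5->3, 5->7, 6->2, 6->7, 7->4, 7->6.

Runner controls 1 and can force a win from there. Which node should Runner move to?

A0 = {4}
A1: add {7} — 7 (Runner) has 7→4.
A2: add {1} — 1 (Runner) has 1→7.
A3 = A2; e.g. 2 (Keeper) can still go to 3. Fixed point.
From 1, successor 7 is in the attractor (rank 1); the other successor 5 is not.

7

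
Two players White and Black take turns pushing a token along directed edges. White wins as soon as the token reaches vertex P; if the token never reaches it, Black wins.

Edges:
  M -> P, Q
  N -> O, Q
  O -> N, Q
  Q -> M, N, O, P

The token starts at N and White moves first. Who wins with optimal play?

Black

Track states (vertex, player-to-move).
A0 = {(P,White), (P,Black)}
A1: add {(M,White), (Q,White)}.
A2: add {(M,Black)}.
A3 = A2; e.g. (N,White) stays out. (N,White) never enters ⇒ Black avoids the target.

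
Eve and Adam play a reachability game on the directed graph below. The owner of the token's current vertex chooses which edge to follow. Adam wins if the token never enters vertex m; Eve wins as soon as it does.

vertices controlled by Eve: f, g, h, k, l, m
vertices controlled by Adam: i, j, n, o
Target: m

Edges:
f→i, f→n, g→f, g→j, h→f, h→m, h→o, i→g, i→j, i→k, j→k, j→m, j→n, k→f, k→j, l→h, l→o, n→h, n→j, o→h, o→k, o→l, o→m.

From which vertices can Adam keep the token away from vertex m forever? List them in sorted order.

A0 = {m}
A1: add {h} — h (Eve) has h→m.
A2: add {l} — l (Eve) has l→h.
A3 = A2; e.g. f (Eve) has no edge into A2. Fixed point.
Eve's attractor = {h, l, m}; Adam avoids the target exactly from the complement.

f, g, i, j, k, n, o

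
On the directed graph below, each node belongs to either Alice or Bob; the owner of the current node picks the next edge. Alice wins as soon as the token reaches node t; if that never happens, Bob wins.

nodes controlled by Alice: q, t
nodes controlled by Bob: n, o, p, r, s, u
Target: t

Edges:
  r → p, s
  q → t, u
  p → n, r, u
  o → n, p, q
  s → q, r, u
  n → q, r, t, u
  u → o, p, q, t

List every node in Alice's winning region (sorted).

A0 = {t}
A1: add {q} — q (Alice) has q→t.
A2 = A1; e.g. n (Bob) can still go to r. Fixed point.
Alice's winning region = {q, t}.

q, t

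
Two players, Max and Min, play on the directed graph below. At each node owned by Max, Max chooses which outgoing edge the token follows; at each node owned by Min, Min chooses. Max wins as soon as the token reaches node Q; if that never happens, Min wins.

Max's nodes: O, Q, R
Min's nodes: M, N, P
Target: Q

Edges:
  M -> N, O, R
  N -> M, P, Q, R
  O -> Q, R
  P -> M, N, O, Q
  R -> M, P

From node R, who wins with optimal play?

Min

A0 = {Q}
A1: add {O} — O (Max) has O→Q.
A2 = A1; e.g. M (Min) can still go to N. Fixed point.
R never enters the attractor, so Min can avoid the target forever.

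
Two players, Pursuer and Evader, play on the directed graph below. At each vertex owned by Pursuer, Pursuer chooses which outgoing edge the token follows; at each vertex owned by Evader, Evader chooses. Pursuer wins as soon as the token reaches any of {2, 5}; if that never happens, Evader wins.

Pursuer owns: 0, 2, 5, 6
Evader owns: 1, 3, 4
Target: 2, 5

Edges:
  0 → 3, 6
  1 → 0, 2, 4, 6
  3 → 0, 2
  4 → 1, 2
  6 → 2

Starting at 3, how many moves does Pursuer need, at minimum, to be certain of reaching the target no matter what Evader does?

3

A0 = {2, 5}
A1: add {6} — 6 (Pursuer) has 6→2.
A2: add {0} — 0 (Pursuer) has 0→6.
A3: add {3} — 3 (Evader): all of {0, 2} already in.
A4 = A3; e.g. 1 (Evader) can still go to 4. Fixed point.
3 enters the attractor at level 3, so Pursuer can force the target in 3 moves from there.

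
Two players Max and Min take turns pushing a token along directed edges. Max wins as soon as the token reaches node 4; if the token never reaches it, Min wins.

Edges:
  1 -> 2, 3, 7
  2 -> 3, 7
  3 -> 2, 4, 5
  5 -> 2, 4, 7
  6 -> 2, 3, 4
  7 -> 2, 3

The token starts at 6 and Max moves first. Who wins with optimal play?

Max

Track states (vertex, player-to-move).
A0 = {(4,Max), (4,Min)}
A1: add {(3,Max), (5,Max), (6,Max)}.
(6,Max) ∈ A1 ⇒ Max forces the target.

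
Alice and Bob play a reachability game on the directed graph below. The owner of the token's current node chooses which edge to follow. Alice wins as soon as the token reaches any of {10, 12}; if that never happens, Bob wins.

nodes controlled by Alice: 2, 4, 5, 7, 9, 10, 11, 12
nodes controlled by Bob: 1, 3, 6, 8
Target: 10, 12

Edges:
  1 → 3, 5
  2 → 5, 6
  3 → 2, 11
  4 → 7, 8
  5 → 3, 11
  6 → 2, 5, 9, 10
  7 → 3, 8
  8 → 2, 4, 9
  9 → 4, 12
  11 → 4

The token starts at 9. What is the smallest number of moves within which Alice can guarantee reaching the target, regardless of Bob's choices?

A0 = {10, 12}
A1: add {9} — 9 (Alice) has 9→12.
A2 = A1; e.g. 1 (Bob) can still go to 3. Fixed point.
9 enters the attractor at level 1, so Alice can force the target in 1 move from there.

1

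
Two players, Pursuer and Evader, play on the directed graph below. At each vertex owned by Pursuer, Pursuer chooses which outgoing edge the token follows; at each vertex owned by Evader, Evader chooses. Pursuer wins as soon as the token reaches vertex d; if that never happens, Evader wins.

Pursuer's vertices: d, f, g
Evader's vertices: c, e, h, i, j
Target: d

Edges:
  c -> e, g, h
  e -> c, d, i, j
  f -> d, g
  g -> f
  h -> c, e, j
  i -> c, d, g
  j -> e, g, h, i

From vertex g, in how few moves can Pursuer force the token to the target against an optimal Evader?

A0 = {d}
A1: add {f} — f (Pursuer) has f→d.
A2: add {g} — g (Pursuer) has g→f.
A3 = A2; e.g. c (Evader) can still go to e. Fixed point.
g enters the attractor at level 2, so Pursuer can force the target in 2 moves from there.

2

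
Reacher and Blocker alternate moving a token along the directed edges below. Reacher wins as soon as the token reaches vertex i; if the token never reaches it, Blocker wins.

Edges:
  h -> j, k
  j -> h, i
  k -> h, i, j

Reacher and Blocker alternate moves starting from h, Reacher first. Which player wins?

Track states (vertex, player-to-move).
A0 = {(i,Reacher), (i,Blocker)}
A1: add {(j,Reacher), (k,Reacher)}.
A2: add {(h,Blocker)}.
A3 = A2; e.g. (h,Reacher) stays out. (h,Reacher) never enters ⇒ Blocker avoids the target.

Blocker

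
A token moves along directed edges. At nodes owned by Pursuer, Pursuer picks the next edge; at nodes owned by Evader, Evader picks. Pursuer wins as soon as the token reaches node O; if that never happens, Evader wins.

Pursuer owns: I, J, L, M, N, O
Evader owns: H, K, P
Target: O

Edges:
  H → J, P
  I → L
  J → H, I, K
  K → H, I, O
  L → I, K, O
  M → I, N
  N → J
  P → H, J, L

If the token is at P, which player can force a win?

A0 = {O}
A1: add {L} — L (Pursuer) has L→O.
A2: add {I} — I (Pursuer) has I→L.
A3: add {J, M} — J (Pursuer) has J→I; M (Pursuer) has M→I.
A4: add {N} — N (Pursuer) has N→J.
A5 = A4; e.g. H (Evader) can still go to P. Fixed point.
P never enters the attractor, so Evader can avoid the target forever.

Evader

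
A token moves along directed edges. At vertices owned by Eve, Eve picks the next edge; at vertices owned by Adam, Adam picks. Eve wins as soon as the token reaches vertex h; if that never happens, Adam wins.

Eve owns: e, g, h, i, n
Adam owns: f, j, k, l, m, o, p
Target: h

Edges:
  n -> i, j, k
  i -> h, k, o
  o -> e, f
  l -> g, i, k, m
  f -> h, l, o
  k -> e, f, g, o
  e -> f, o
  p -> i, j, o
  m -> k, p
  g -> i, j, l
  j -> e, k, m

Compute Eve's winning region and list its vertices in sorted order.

A0 = {h}
A1: add {i} — i (Eve) has i→h.
A2: add {g, n} — g (Eve) has g→i; n (Eve) has n→i.
A3 = A2; e.g. e (Eve) has no edge into A2. Fixed point.
Eve's winning region = {g, h, i, n}.

g, h, i, n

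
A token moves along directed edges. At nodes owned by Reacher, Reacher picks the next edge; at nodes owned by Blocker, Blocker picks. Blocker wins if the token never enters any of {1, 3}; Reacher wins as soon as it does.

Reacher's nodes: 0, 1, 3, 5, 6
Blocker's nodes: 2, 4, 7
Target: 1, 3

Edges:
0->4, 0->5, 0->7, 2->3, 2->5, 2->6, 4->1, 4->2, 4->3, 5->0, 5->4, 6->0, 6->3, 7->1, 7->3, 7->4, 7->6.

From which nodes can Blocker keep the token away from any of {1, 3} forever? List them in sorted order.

A0 = {1, 3}
A1: add {6} — 6 (Reacher) has 6→3.
A2 = A1; e.g. 0 (Reacher) has no edge into A1. Fixed point.
Reacher's attractor = {1, 3, 6}; Blocker avoids the target exactly from the complement.

0, 2, 4, 5, 7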